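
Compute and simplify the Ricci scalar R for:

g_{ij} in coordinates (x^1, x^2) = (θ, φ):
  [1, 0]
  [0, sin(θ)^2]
Non-zero Christoffel symbols (Γ^k_{ij} = Γ^k_{ji}):
Γ^θ_{φ φ} = -sin(2*θ)/2
Γ^φ_{θ φ} = 1/tan(θ)
Ricci tensor (R_{ij} = R^k_{ikj}): R_{θθ} = 1, R_{θφ} = 0, R_{φφ} = sin(θ)^2
Inverse metric: g^{θθ} = 1, g^{φφ} = 1/sin(θ)^2
R = g^{ij} R_{ij} = (1)(1) + (1/sin(θ)^2)(sin(θ)^2) = 2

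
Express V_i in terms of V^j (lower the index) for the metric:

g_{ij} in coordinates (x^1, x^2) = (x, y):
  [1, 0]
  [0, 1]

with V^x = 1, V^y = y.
V_i = g_{ij} V^j:
V_x = (1)(1) + (0)(y) = 1
V_y = (0)(1) + (1)(y) = y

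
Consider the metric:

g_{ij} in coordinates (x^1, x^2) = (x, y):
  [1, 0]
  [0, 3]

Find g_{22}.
With x^1 = x, x^2 = y, g_{22} = g_{yy} is the row-2, column-2 entry of the matrix.
g_{22} = 3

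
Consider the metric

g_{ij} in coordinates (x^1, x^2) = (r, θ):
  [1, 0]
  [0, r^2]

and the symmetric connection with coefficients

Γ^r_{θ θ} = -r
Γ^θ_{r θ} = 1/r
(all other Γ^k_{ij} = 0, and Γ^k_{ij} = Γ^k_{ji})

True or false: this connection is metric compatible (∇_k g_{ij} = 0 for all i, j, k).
Using ∇_k g_{ij} = ∂_k g_{ij} - Γ^m_{ki} g_{mj} - Γ^m_{kj} g_{im}:
e.g. ∇_r g_{θθ} = (2*r) - (r) - (r) = 0
Every component ∇_k g_{ij} vanishes: the connection is metric compatible.
True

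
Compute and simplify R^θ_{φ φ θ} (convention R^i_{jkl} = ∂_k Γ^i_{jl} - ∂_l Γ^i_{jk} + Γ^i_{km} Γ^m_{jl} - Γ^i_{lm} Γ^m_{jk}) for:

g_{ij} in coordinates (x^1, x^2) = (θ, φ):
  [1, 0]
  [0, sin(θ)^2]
Non-zero Christoffel symbols (Γ^k_{ij} = Γ^k_{ji}):
Γ^θ_{φ φ} = -sin(2*θ)/2
Γ^φ_{θ φ} = 1/tan(θ)
R^θ_{φ φ θ} = ∂_φ Γ^θ_{φ θ} - ∂_θ Γ^θ_{φ φ} + Γ^θ_{φ m} Γ^m_{φ θ} - Γ^θ_{θ m} Γ^m_{φ φ}
  = (0) - (-cos(2*θ)) + (-cos(θ)^2) - (0) = -sin(θ)^2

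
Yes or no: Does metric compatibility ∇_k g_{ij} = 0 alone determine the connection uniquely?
One also needs vanishing torsion; metric compatibility plus torsion-freeness singles out the Levi-Civita connection.
No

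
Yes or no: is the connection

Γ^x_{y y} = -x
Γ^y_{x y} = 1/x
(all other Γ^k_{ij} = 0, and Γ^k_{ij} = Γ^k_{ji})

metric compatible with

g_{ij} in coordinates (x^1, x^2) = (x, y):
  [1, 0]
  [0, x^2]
Using ∇_k g_{ij} = ∂_k g_{ij} - Γ^m_{ki} g_{mj} - Γ^m_{kj} g_{im}:
e.g. ∇_x g_{yy} = (2*x) - (x) - (x) = 0
Every component ∇_k g_{ij} vanishes: the connection is metric compatible.
Yes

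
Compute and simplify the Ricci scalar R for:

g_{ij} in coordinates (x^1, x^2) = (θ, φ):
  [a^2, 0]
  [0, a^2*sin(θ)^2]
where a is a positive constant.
Non-zero Christoffel symbols (Γ^k_{ij} = Γ^k_{ji}):
Γ^θ_{φ φ} = -sin(2*θ)/2
Γ^φ_{θ φ} = 1/tan(θ)
Ricci tensor (R_{ij} = R^k_{ikj}): R_{θθ} = 1, R_{θφ} = 0, R_{φφ} = sin(θ)^2
Inverse metric: g^{θθ} = 1/a^2, g^{φφ} = 1/(a^2*sin(θ)^2)
R = g^{ij} R_{ij} = (1/a^2)(1) + (1/(a^2*sin(θ)^2))(sin(θ)^2) = 2/a^2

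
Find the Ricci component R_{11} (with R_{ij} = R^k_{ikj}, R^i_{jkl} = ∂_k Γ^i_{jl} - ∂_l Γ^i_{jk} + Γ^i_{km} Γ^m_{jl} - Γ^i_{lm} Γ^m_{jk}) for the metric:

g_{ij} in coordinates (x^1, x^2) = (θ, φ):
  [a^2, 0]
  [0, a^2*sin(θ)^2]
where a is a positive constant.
Non-zero Christoffel symbols (Γ^k_{ij} = Γ^k_{ji}):
Γ^θ_{φ φ} = -sin(2*θ)/2
Γ^φ_{θ φ} = 1/tan(θ)
R^θ_{θ θ θ} = 0 (a repeated index in an antisymmetric pair)
R^φ_{θ φ θ} = ∂_φ Γ^φ_{θ θ} - ∂_θ Γ^φ_{θ φ} + Γ^φ_{φ m} Γ^m_{θ θ} - Γ^φ_{θ m} Γ^m_{θ φ}
  = (0) - (-1/sin(θ)^2) + (0) - (1/tan(θ)^2) = 1
R_{θθ} = R^θ_{θ θ θ} + R^φ_{θ φ θ} = (0) + (1) = 1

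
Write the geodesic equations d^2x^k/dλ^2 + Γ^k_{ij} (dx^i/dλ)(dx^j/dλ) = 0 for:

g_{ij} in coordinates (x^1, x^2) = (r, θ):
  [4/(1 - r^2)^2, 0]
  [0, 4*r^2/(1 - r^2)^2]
Geodesic equation: d^2x^k/dλ^2 + Γ^k_{ij} (dx^i/dλ)(dx^j/dλ) = 0.
Non-zero Christoffel symbols:
Γ^r_{r r} = 2*r/(1 - r^2)
Γ^r_{θ θ} = (r^3 + r)/(r^2 - 1)
Γ^θ_{r θ} = (-r^2 - 1)/(r^3 - r)
Substituting (the symmetric pair Γ^k_{ij}, Γ^k_{ji} combines into a factor 2):
d^2r/dλ^2 + (2*r/(1 - r^2)) (dr/dλ)^2 + ((r^3 + r)/(r^2 - 1)) (dθ/dλ)^2 = 0
d^2θ/dλ^2 + ((-2*r^2 - 2)/(r^3 - r)) (dr/dλ)(dθ/dλ) = 0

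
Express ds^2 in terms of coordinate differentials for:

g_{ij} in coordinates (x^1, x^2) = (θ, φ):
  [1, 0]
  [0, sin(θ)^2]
ds^2 = g_{ij} dx^i dx^j; only the non-zero components contribute.
ds^2 = dθ^2 + sin(θ)^2 dφ^2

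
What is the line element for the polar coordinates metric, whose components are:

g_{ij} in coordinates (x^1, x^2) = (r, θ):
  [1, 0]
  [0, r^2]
ds^2 = g_{ij} dx^i dx^j; only the non-zero components contribute.
ds^2 = dr^2 + r^2 dθ^2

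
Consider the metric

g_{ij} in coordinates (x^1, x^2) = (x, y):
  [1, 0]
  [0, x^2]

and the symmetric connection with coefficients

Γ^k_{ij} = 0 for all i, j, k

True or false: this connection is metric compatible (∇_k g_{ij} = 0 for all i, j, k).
Using ∇_k g_{ij} = ∂_k g_{ij} - Γ^m_{ki} g_{mj} - Γ^m_{kj} g_{im}:
∇_x g_{yy} = (2*x) - (0) - (0) = 2*x ≠ 0
So the connection is not metric compatible (it is not the Levi-Civita connection).
False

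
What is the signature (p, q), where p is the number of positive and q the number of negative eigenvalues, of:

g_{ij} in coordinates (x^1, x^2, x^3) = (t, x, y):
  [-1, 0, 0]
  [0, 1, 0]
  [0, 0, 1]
The metric is diagonal, so its eigenvalues are the diagonal entries: -1, 1, 1 (at a generic point, where coordinate-dependent entries are positive).
2 positive, 1 negative.
(2, 1) - Lorentzian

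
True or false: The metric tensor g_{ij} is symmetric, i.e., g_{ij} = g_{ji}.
By definition the metric is a symmetric bilinear form, g_{ij} = g_{ji}.
True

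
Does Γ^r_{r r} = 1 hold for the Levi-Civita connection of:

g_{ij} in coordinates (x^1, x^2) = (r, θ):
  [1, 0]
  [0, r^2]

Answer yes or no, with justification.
Γ^r_{r r} = (1/2) g^{rr} (∂_r g_{rr} + ∂_r g_{rr} - ∂_r g_{rr}) = (1/2)(1)((0) + (0) - (0)) = 0
This differs from the proposed value 1.
No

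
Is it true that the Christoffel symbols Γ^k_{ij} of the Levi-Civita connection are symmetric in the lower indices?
The Levi-Civita connection is torsion-free, which is exactly Γ^k_{ij} = Γ^k_{ji}.
Yes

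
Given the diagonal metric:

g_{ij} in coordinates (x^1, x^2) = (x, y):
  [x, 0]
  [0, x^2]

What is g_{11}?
With x^1 = x, x^2 = y, g_{11} = g_{xx} is the row-1, column-1 entry of the matrix.
g_{11} = x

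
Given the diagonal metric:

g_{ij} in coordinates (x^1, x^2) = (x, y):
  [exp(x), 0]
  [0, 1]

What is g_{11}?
With x^1 = x, x^2 = y, g_{11} = g_{xx} is the row-1, column-1 entry of the matrix.
g_{11} = exp(x)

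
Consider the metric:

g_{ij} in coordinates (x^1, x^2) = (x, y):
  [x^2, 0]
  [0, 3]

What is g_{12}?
With x^1 = x, x^2 = y, g_{12} = g_{xy} is the row-1, column-2 entry of the matrix.
g_{12} = 0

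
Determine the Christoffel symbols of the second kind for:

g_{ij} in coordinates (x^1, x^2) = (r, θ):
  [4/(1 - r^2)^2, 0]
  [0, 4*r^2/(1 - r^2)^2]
Using Γ^k_{ij} = (1/2) g^{km} (∂_i g_{mj} + ∂_j g_{mi} - ∂_m g_{ij}); the metric is diagonal, so only the m = k term contributes.
Non-zero symbols (using the symmetry Γ^k_{ij} = Γ^k_{ji}):
Γ^r_{r r} = (1/2) g^{rr} (∂_r g_{rr} + ∂_r g_{rr} - ∂_r g_{rr}) = (1/2)((1 - r^2)^2/4)((16*r/(1 - r^2)^3) + (16*r/(1 - r^2)^3) - (16*r/(1 - r^2)^3)) = 2*r/(1 - r^2)
Γ^r_{θ θ} = (1/2) g^{rr} (∂_θ g_{rθ} + ∂_θ g_{rθ} - ∂_r g_{θθ}) = (1/2)((1 - r^2)^2/4)((0) + (0) - (-8*(r^3 + r)/(r^2 - 1)^3)) = (r^3 + r)/(r^2 - 1)
Γ^θ_{r θ} = (1/2) g^{θθ} (∂_r g_{θθ} + ∂_θ g_{θr} - ∂_θ g_{rθ}) = (1/2)((1 - r^2)^2/(4*r^2))((-8*(r^3 + r)/(r^2 - 1)^3) + (0) - (0)) = (-r^2 - 1)/(r^3 - r)
All other Christoffel symbols are zero.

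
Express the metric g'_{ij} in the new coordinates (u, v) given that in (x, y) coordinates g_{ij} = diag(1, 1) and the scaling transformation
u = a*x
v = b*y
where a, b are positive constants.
Invert the transformation: x = u/a, y = v/b
g'_{ij} = (∂x^k/∂x'^i)(∂x^l/∂x'^j) g_{kl}; with g_{kl} = δ_{kl} this is Σ_k (∂x^k/∂x'^i)(∂x^k/∂x'^j).
Jacobian: ∂x/∂u = 1/a, ∂x/∂v = 0, ∂y/∂u = 0, ∂y/∂v = 1/b
g'_{uu} = (1/a)(1/a) + (0)(0) = 1/a^2
g'_{uv} = (1/a)(0) + (0)(1/b) = 0
g'_{vv} = (0)(0) + (1/b)(1/b) = 1/b^2
g'_{ij} = diag(1/a^2, 1/b^2)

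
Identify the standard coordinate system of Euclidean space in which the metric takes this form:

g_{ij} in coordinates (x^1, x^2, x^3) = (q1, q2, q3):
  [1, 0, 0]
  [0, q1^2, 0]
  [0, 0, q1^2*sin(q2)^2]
The line element ds^2 = dq1^2 + q1^2 dq2^2 + q1^2 sin(q2)^2 dq3^2 is dr^2 + r^2 dθ^2 + r^2 sin(θ)^2 dφ^2 with q1 = r, q2 = θ, q3 = φ.
spherical coordinates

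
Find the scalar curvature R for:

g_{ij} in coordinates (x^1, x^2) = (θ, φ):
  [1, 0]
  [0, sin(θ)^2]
Non-zero Christoffel symbols (Γ^k_{ij} = Γ^k_{ji}):
Γ^θ_{φ φ} = -sin(2*θ)/2
Γ^φ_{θ φ} = 1/tan(θ)
Ricci tensor (R_{ij} = R^k_{ikj}): R_{θθ} = 1, R_{θφ} = 0, R_{φφ} = sin(θ)^2
Inverse metric: g^{θθ} = 1, g^{φφ} = 1/sin(θ)^2
R = g^{ij} R_{ij} = (1)(1) + (1/sin(θ)^2)(sin(θ)^2) = 2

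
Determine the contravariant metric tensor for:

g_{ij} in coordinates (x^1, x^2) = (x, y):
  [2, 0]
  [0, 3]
The metric is diagonal, so g^{ij} is diagonal with entries 1/g_{ii}: diag(1/2, 1/3).
g^{ij}:
  [1/2, 0]
  [0, 1/3]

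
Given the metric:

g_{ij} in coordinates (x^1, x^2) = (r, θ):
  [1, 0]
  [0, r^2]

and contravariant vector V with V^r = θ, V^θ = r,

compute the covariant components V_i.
V_i = g_{ij} V^j:
V_r = (1)(θ) + (0)(r) = θ
V_θ = (0)(θ) + (r^2)(r) = r^3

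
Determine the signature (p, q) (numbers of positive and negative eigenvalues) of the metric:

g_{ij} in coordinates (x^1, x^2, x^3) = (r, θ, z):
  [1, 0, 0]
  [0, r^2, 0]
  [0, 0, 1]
The metric is diagonal, so its eigenvalues are the diagonal entries: 1, r^2, 1 (at a generic point, where coordinate-dependent entries are positive).
3 positive, 0 negative.
(3, 0) - Riemannian (positive definite)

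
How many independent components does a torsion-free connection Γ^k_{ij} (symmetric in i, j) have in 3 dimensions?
Γ^k_{ij} has n choices for the upper index and n(n+1)/2 independent symmetric lower index pairs.
Total = 3 × 3×4/2 = 3 × 6 = 18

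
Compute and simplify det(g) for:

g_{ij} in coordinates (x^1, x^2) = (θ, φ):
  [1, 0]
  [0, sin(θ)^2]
For a 2×2 metric: det(g) = g_{11}·g_{22} - g_{12}·g_{21}
= (1)·(sin(θ)^2) - (0)·(0)
= sin(θ)^2 - 0
det(g) = sin(θ)^2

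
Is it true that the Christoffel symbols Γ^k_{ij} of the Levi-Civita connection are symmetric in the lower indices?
The Levi-Civita connection is torsion-free, which is exactly Γ^k_{ij} = Γ^k_{ji}.
Yes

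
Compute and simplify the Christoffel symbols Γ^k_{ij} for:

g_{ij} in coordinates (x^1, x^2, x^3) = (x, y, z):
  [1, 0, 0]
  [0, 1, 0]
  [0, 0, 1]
Using Γ^k_{ij} = (1/2) g^{km} (∂_i g_{mj} + ∂_j g_{mi} - ∂_m g_{ij}); the metric is diagonal, so only the m = k term contributes.
Every metric component is constant, so all ∂_m g_{ij} = 0 and every Christoffel symbol vanishes.
All Christoffel symbols are zero.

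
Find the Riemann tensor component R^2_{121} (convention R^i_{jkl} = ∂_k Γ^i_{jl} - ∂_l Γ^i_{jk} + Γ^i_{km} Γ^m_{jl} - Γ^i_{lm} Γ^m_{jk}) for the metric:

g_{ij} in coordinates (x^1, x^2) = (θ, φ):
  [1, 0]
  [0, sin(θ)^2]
Non-zero Christoffel symbols (Γ^k_{ij} = Γ^k_{ji}):
Γ^θ_{φ φ} = -sin(2*θ)/2
Γ^φ_{θ φ} = 1/tan(θ)
R^φ_{θ φ θ} = ∂_φ Γ^φ_{θ θ} - ∂_θ Γ^φ_{θ φ} + Γ^φ_{φ m} Γ^m_{θ θ} - Γ^φ_{θ m} Γ^m_{θ φ}
  = (0) - (-1/sin(θ)^2) + (0) - (1/tan(θ)^2) = 1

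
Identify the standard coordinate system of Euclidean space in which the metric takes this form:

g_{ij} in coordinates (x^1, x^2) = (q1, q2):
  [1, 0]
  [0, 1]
All components are constant and the metric is the identity, i.e. orthonormal rectilinear coordinates.
Cartesian (2D) coordinates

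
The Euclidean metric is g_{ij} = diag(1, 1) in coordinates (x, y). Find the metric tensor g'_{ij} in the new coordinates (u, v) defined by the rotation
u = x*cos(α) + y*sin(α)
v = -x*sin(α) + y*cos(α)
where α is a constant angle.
Invert the transformation: x = u*cos(α) - v*sin(α), y = u*sin(α) + v*cos(α)
g'_{ij} = (∂x^k/∂x'^i)(∂x^l/∂x'^j) g_{kl}; with g_{kl} = δ_{kl} this is Σ_k (∂x^k/∂x'^i)(∂x^k/∂x'^j).
Jacobian: ∂x/∂u = cos(α), ∂x/∂v = -sin(α), ∂y/∂u = sin(α), ∂y/∂v = cos(α)
g'_{uu} = (cos(α))(cos(α)) + (sin(α))(sin(α)) = 1
g'_{uv} = (cos(α))(-sin(α)) + (sin(α))(cos(α)) = 0
g'_{vv} = (-sin(α))(-sin(α)) + (cos(α))(cos(α)) = 1
g'_{ij} = diag(1, 1)
The Euclidean metric is invariant under rotations.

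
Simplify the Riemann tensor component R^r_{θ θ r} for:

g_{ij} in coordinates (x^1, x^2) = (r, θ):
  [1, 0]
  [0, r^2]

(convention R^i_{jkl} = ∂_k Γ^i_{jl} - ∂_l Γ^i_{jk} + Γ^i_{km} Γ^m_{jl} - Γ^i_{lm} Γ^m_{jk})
Non-zero Christoffel symbols (Γ^k_{ij} = Γ^k_{ji}):
Γ^r_{θ θ} = -r
Γ^θ_{r θ} = 1/r
R^r_{θ θ r} = ∂_θ Γ^r_{θ r} - ∂_r Γ^r_{θ θ} + Γ^r_{θ m} Γ^m_{θ r} - Γ^r_{r m} Γ^m_{θ θ}
  = (0) - (-1) + (-1) - (0) = 0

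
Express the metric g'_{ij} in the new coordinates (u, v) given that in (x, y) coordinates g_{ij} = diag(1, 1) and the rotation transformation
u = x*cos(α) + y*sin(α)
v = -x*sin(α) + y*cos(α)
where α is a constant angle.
Invert the transformation: x = u*cos(α) - v*sin(α), y = u*sin(α) + v*cos(α)
g'_{ij} = (∂x^k/∂x'^i)(∂x^l/∂x'^j) g_{kl}; with g_{kl} = δ_{kl} this is Σ_k (∂x^k/∂x'^i)(∂x^k/∂x'^j).
Jacobian: ∂x/∂u = cos(α), ∂x/∂v = -sin(α), ∂y/∂u = sin(α), ∂y/∂v = cos(α)
g'_{uu} = (cos(α))(cos(α)) + (sin(α))(sin(α)) = 1
g'_{uv} = (cos(α))(-sin(α)) + (sin(α))(cos(α)) = 0
g'_{vv} = (-sin(α))(-sin(α)) + (cos(α))(cos(α)) = 1
g'_{ij} = diag(1, 1)
The Euclidean metric is invariant under rotations.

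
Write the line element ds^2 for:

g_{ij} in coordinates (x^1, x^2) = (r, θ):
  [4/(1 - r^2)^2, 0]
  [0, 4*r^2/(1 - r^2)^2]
ds^2 = g_{ij} dx^i dx^j; only the non-zero components contribute.
ds^2 = (4/(1 - r^2)^2) dr^2 + (4*r^2/(1 - r^2)^2) dθ^2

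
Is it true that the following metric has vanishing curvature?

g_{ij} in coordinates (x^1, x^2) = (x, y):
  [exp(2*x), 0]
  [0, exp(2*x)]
Non-zero Christoffel symbols:
Γ^x_{x x} = 1
Γ^x_{y y} = -1
Γ^y_{x y} = 1
Ricci tensor: R_{xx} = 0, R_{xy} = 0, R_{yy} = 0
All R_{ij} vanish; in 2 dimensions the Riemann tensor is fully determined by the Ricci tensor, so R^i_{jkl} = 0: the metric is flat (curvilinear coordinates on flat space).
Yes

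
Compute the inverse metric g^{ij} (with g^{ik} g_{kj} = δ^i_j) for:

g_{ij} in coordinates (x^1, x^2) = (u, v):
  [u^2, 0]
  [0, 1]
The metric is diagonal, so g^{ij} is diagonal with entries 1/g_{ii}: diag(1/(u^2), 1).
g^{ij}:
  [1/u^2, 0]
  [0, 1]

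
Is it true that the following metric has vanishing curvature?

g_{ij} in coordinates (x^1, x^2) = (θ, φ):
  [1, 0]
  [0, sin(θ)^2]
Non-zero Christoffel symbols:
Γ^θ_{φ φ} = -sin(2*θ)/2
Γ^φ_{θ φ} = 1/tan(θ)
Ricci tensor: R_{θθ} = 1, R_{θφ} = 0, R_{φφ} = sin(θ)^2
The Ricci tensor is non-zero, so the Riemann tensor is non-zero: not flat.
No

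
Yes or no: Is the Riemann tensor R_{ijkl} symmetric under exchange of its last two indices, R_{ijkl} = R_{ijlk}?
It is antisymmetric in the last pair: R_{ijkl} = -R_{ijlk}.
No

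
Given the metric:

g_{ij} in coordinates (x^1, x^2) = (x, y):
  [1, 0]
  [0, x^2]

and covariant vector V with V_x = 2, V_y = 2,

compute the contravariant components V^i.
Inverse metric (diagonal): g^{xx} = 1, g^{yy} = 1/x^2
V^i = g^{ij} V_j:
V^x = (1)(2) + (0)(2) = 2
V^y = (0)(2) + (1/x^2)(2) = 2/x^2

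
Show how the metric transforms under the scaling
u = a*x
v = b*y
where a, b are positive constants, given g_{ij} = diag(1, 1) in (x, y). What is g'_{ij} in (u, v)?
Invert the transformation: x = u/a, y = v/b
g'_{ij} = (∂x^k/∂x'^i)(∂x^l/∂x'^j) g_{kl}; with g_{kl} = δ_{kl} this is Σ_k (∂x^k/∂x'^i)(∂x^k/∂x'^j).
Jacobian: ∂x/∂u = 1/a, ∂x/∂v = 0, ∂y/∂u = 0, ∂y/∂v = 1/b
g'_{uu} = (1/a)(1/a) + (0)(0) = 1/a^2
g'_{uv} = (1/a)(0) + (0)(1/b) = 0
g'_{vv} = (0)(0) + (1/b)(1/b) = 1/b^2
g'_{ij} = diag(1/a^2, 1/b^2)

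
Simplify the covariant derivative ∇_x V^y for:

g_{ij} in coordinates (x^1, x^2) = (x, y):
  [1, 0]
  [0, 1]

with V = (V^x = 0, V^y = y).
All Christoffel symbols are zero.
∇_x V^y = ∂_x V^y + Γ^y_{x j} V^j
  = (0) + (0)(0) + (0)(y)
  = 0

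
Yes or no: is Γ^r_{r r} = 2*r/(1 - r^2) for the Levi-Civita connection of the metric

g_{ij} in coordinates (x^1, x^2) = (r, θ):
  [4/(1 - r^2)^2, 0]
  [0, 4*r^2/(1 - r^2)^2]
Γ^r_{r r} = (1/2) g^{rr} (∂_r g_{rr} + ∂_r g_{rr} - ∂_r g_{rr}) = (1/2)((1 - r^2)^2/4)((16*r/(1 - r^2)^3) + (16*r/(1 - r^2)^3) - (16*r/(1 - r^2)^3)) = 2*r/(1 - r^2)
This equals the proposed value 2*r/(1 - r^2).
Yes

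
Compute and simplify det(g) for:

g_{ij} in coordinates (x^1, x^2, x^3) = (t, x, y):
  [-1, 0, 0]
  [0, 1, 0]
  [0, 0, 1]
Diagonal metric: det(g) = g_{11}·g_{22}·g_{33}
= (-1)·(1)·(1)
det(g) = -1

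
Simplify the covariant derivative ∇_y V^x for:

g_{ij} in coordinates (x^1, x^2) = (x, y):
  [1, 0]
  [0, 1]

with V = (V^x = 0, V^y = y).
All Christoffel symbols are zero.
∇_y V^x = ∂_y V^x + Γ^x_{y j} V^j
  = (0) + (0)(0) + (0)(y)
  = 0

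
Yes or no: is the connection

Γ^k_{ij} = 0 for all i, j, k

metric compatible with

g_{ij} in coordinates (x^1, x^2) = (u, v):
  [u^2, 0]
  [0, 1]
Using ∇_k g_{ij} = ∂_k g_{ij} - Γ^m_{ki} g_{mj} - Γ^m_{kj} g_{im}:
∇_u g_{uu} = (2*u) - (0) - (0) = 2*u ≠ 0
So the connection is not metric compatible (it is not the Levi-Civita connection).
No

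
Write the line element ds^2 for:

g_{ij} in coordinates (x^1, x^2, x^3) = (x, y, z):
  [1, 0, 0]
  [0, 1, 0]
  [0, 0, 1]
ds^2 = g_{ij} dx^i dx^j; only the non-zero components contribute.
ds^2 = dx^2 + dy^2 + dz^2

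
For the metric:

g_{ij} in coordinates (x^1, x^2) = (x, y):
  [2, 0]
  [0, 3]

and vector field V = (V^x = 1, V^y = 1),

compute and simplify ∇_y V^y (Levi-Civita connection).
All Christoffel symbols are zero.
∇_y V^y = ∂_y V^y + Γ^y_{y j} V^j
  = (0) + (0)(1) + (0)(1)
  = 0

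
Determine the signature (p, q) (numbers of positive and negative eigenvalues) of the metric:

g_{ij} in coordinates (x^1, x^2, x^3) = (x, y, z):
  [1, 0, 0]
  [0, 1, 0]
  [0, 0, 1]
The metric is diagonal, so its eigenvalues are the diagonal entries: 1, 1, 1 (at a generic point, where coordinate-dependent entries are positive).
3 positive, 0 negative.
(3, 0) - Riemannian (positive definite)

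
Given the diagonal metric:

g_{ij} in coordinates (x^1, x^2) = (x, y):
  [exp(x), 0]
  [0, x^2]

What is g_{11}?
With x^1 = x, x^2 = y, g_{11} = g_{xx} is the row-1, column-1 entry of the matrix.
g_{11} = exp(x)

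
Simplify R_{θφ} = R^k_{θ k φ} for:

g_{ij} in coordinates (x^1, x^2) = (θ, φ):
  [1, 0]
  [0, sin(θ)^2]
Non-zero Christoffel symbols (Γ^k_{ij} = Γ^k_{ji}):
Γ^θ_{φ φ} = -sin(2*θ)/2
Γ^φ_{θ φ} = 1/tan(θ)
R^θ_{θ θ φ} = 0 (a repeated index in an antisymmetric pair)
R^φ_{θ φ φ} = 0 (a repeated index in an antisymmetric pair)
R_{θφ} = R^θ_{θ θ φ} + R^φ_{θ φ φ} = (0) + (0) = 0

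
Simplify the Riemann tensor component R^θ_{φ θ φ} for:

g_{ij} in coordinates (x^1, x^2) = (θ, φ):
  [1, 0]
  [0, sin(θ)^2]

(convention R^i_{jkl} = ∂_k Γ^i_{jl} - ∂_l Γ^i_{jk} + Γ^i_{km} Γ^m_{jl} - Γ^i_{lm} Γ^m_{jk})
Non-zero Christoffel symbols (Γ^k_{ij} = Γ^k_{ji}):
Γ^θ_{φ φ} = -sin(2*θ)/2
Γ^φ_{θ φ} = 1/tan(θ)
R^θ_{φ θ φ} = ∂_θ Γ^θ_{φ φ} - ∂_φ Γ^θ_{φ θ} + Γ^θ_{θ m} Γ^m_{φ φ} - Γ^θ_{φ m} Γ^m_{φ θ}
  = (-cos(2*θ)) - (0) + (0) - (-cos(θ)^2) = sin(θ)^2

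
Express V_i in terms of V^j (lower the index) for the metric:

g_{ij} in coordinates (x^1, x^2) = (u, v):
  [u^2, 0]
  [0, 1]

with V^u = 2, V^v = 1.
V_i = g_{ij} V^j:
V_u = (u^2)(2) + (0)(1) = 2*u^2
V_v = (0)(2) + (1)(1) = 1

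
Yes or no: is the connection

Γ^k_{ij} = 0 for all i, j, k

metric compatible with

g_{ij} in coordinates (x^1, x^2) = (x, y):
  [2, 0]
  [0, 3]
Using ∇_k g_{ij} = ∂_k g_{ij} - Γ^m_{ki} g_{mj} - Γ^m_{kj} g_{im}:
e.g. ∇_y g_{xy} = (0) - (0) - (0) = 0
Every component ∇_k g_{ij} vanishes: the connection is metric compatible.
Yes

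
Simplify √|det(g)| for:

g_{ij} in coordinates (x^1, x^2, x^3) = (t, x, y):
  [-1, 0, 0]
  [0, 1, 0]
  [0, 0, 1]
det(g) = -1
√|det(g)| = 1
Volume element: dV = 1 dt dx dy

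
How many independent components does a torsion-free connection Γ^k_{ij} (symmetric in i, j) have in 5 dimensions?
Γ^k_{ij} has n choices for the upper index and n(n+1)/2 independent symmetric lower index pairs.
Total = 5 × 5×6/2 = 5 × 15 = 75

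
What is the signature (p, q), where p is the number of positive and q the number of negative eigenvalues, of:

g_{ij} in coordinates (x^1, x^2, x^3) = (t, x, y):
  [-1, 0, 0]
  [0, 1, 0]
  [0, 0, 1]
The metric is diagonal, so its eigenvalues are the diagonal entries: -1, 1, 1 (at a generic point, where coordinate-dependent entries are positive).
2 positive, 1 negative.
(2, 1) - Lorentzian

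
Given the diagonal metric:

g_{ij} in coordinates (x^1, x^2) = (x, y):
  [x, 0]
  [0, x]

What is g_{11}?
With x^1 = x, x^2 = y, g_{11} = g_{xx} is the row-1, column-1 entry of the matrix.
g_{11} = x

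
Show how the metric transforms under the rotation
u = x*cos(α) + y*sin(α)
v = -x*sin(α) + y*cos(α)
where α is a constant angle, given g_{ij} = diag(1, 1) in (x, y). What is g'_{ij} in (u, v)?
Invert the transformation: x = u*cos(α) - v*sin(α), y = u*sin(α) + v*cos(α)
g'_{ij} = (∂x^k/∂x'^i)(∂x^l/∂x'^j) g_{kl}; with g_{kl} = δ_{kl} this is Σ_k (∂x^k/∂x'^i)(∂x^k/∂x'^j).
Jacobian: ∂x/∂u = cos(α), ∂x/∂v = -sin(α), ∂y/∂u = sin(α), ∂y/∂v = cos(α)
g'_{uu} = (cos(α))(cos(α)) + (sin(α))(sin(α)) = 1
g'_{uv} = (cos(α))(-sin(α)) + (sin(α))(cos(α)) = 0
g'_{vv} = (-sin(α))(-sin(α)) + (cos(α))(cos(α)) = 1
g'_{ij} = diag(1, 1)
The Euclidean metric is invariant under rotations.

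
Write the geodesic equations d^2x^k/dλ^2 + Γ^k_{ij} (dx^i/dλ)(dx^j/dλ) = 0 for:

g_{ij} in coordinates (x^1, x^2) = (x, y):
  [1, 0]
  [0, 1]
Geodesic equation: d^2x^k/dλ^2 + Γ^k_{ij} (dx^i/dλ)(dx^j/dλ) = 0.
All Christoffel symbols vanish, so the geodesics are straight lines:
d^2x/dλ^2 = 0
d^2y/dλ^2 = 0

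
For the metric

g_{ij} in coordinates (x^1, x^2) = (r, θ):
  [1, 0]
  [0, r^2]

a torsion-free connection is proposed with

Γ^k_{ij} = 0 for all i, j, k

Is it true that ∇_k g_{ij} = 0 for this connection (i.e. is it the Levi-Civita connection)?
Using ∇_k g_{ij} = ∂_k g_{ij} - Γ^m_{ki} g_{mj} - Γ^m_{kj} g_{im}:
∇_r g_{θθ} = (2*r) - (0) - (0) = 2*r ≠ 0
So the connection is not metric compatible (it is not the Levi-Civita connection).
No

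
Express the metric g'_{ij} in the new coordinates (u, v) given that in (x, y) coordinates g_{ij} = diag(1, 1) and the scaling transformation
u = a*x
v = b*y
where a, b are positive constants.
Invert the transformation: x = u/a, y = v/b
g'_{ij} = (∂x^k/∂x'^i)(∂x^l/∂x'^j) g_{kl}; with g_{kl} = δ_{kl} this is Σ_k (∂x^k/∂x'^i)(∂x^k/∂x'^j).
Jacobian: ∂x/∂u = 1/a, ∂x/∂v = 0, ∂y/∂u = 0, ∂y/∂v = 1/b
g'_{uu} = (1/a)(1/a) + (0)(0) = 1/a^2
g'_{uv} = (1/a)(0) + (0)(1/b) = 0
g'_{vv} = (0)(0) + (1/b)(1/b) = 1/b^2
g'_{ij} = diag(1/a^2, 1/b^2)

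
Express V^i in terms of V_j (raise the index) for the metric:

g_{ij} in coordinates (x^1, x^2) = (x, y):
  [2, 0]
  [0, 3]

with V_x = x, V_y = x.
Inverse metric (diagonal): g^{xx} = 1/2, g^{yy} = 1/3
V^i = g^{ij} V_j:
V^x = (1/2)(x) + (0)(x) = x/2
V^y = (0)(x) + (1/3)(x) = x/3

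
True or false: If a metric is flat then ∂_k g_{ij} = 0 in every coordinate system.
Flatness means R^i_{jkl} = 0; the components can still vary, e.g. the flat plane in polar coordinates has g_{θθ} = r^2.
False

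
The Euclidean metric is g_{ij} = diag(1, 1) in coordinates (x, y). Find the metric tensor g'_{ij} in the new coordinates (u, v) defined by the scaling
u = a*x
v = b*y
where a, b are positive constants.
Invert the transformation: x = u/a, y = v/b
g'_{ij} = (∂x^k/∂x'^i)(∂x^l/∂x'^j) g_{kl}; with g_{kl} = δ_{kl} this is Σ_k (∂x^k/∂x'^i)(∂x^k/∂x'^j).
Jacobian: ∂x/∂u = 1/a, ∂x/∂v = 0, ∂y/∂u = 0, ∂y/∂v = 1/b
g'_{uu} = (1/a)(1/a) + (0)(0) = 1/a^2
g'_{uv} = (1/a)(0) + (0)(1/b) = 0
g'_{vv} = (0)(0) + (1/b)(1/b) = 1/b^2
g'_{ij} = diag(1/a^2, 1/b^2)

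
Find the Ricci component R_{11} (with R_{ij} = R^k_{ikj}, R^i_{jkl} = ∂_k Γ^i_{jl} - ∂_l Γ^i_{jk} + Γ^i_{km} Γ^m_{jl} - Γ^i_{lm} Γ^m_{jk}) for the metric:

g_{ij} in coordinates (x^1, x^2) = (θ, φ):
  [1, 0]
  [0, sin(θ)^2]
Non-zero Christoffel symbols (Γ^k_{ij} = Γ^k_{ji}):
Γ^θ_{φ φ} = -sin(2*θ)/2
Γ^φ_{θ φ} = 1/tan(θ)
R^θ_{θ θ θ} = 0 (a repeated index in an antisymmetric pair)
R^φ_{θ φ θ} = ∂_φ Γ^φ_{θ θ} - ∂_θ Γ^φ_{θ φ} + Γ^φ_{φ m} Γ^m_{θ θ} - Γ^φ_{θ m} Γ^m_{θ φ}
  = (0) - (-1/sin(θ)^2) + (0) - (1/tan(θ)^2) = 1
R_{θθ} = R^θ_{θ θ θ} + R^φ_{θ φ θ} = (0) + (1) = 1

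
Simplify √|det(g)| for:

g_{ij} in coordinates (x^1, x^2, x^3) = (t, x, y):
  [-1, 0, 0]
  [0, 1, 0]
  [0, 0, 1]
det(g) = -1
√|det(g)| = 1
Volume element: dV = 1 dt dx dy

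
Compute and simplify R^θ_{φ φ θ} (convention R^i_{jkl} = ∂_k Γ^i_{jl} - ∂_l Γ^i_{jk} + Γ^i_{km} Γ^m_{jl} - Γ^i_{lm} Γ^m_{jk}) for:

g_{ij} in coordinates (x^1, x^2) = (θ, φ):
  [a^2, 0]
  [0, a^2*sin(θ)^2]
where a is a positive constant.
Non-zero Christoffel symbols (Γ^k_{ij} = Γ^k_{ji}):
Γ^θ_{φ φ} = -sin(2*θ)/2
Γ^φ_{θ φ} = 1/tan(θ)
R^θ_{φ φ θ} = ∂_φ Γ^θ_{φ θ} - ∂_θ Γ^θ_{φ φ} + Γ^θ_{φ m} Γ^m_{φ θ} - Γ^θ_{θ m} Γ^m_{φ φ}
  = (0) - (-cos(2*θ)) + (-cos(θ)^2) - (0) = -sin(θ)^2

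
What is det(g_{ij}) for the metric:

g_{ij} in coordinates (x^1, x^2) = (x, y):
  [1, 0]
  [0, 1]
For a 2×2 metric: det(g) = g_{11}·g_{22} - g_{12}·g_{21}
= (1)·(1) - (0)·(0)
= 1 - 0
det(g) = 1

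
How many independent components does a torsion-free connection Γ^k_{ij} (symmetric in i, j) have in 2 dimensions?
Γ^k_{ij} has n choices for the upper index and n(n+1)/2 independent symmetric lower index pairs.
Total = 2 × 2×3/2 = 2 × 3 = 6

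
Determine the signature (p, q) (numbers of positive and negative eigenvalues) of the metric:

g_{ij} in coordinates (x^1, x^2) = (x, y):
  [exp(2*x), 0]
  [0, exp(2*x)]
The metric is diagonal, so its eigenvalues are the diagonal entries: exp(2*x), exp(2*x) (at a generic point, where coordinate-dependent entries are positive).
2 positive, 0 negative.
(2, 0) - Riemannian (positive definite)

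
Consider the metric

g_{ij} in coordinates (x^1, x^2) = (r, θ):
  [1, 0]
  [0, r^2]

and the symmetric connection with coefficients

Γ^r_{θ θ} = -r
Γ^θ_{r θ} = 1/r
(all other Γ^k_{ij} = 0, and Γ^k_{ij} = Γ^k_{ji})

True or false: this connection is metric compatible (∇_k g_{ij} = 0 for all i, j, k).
Using ∇_k g_{ij} = ∂_k g_{ij} - Γ^m_{ki} g_{mj} - Γ^m_{kj} g_{im}:
e.g. ∇_r g_{θθ} = (2*r) - (r) - (r) = 0
Every component ∇_k g_{ij} vanishes: the connection is metric compatible.
True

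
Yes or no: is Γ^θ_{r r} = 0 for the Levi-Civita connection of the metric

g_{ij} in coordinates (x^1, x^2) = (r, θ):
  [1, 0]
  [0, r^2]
Γ^θ_{r r} = (1/2) g^{θθ} (∂_r g_{θr} + ∂_r g_{θr} - ∂_θ g_{rr}) = (1/2)(1/r^2)((0) + (0) - (0)) = 0
This equals the proposed value 0.
Yes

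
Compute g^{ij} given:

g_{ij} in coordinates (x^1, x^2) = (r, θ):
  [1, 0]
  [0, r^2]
The metric is diagonal, so g^{ij} is diagonal with entries 1/g_{ii}: diag(1, 1/(r^2)).
g^{ij}:
  [1, 0]
  [0, 1/r^2]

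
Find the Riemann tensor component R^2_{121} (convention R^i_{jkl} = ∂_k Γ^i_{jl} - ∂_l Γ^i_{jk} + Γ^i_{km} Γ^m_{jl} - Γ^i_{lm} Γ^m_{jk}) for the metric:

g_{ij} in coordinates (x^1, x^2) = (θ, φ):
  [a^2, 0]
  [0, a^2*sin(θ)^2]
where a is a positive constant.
Non-zero Christoffel symbols (Γ^k_{ij} = Γ^k_{ji}):
Γ^θ_{φ φ} = -sin(2*θ)/2
Γ^φ_{θ φ} = 1/tan(θ)
R^φ_{θ φ θ} = ∂_φ Γ^φ_{θ θ} - ∂_θ Γ^φ_{θ φ} + Γ^φ_{φ m} Γ^m_{θ θ} - Γ^φ_{θ m} Γ^m_{θ φ}
  = (0) - (-1/sin(θ)^2) + (0) - (1/tan(θ)^2) = 1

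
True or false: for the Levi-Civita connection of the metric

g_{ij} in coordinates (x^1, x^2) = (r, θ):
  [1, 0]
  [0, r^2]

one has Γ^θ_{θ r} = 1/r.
Γ^θ_{θ r} = (1/2) g^{θθ} (∂_θ g_{θr} + ∂_r g_{θθ} - ∂_θ g_{θr}) = (1/2)(1/r^2)((0) + (2*r) - (0)) = 1/r
This equals the proposed value 1/r.
True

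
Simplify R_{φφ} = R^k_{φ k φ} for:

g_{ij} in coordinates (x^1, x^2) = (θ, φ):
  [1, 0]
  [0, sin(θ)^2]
Non-zero Christoffel symbols (Γ^k_{ij} = Γ^k_{ji}):
Γ^θ_{φ φ} = -sin(2*θ)/2
Γ^φ_{θ φ} = 1/tan(θ)
R^θ_{φ θ φ} = ∂_θ Γ^θ_{φ φ} - ∂_φ Γ^θ_{φ θ} + Γ^θ_{θ m} Γ^m_{φ φ} - Γ^θ_{φ m} Γ^m_{φ θ}
  = (-cos(2*θ)) - (0) + (0) - (-cos(θ)^2) = sin(θ)^2
R^φ_{φ φ φ} = 0 (a repeated index in an antisymmetric pair)
R_{φφ} = R^θ_{φ θ φ} + R^φ_{φ φ φ} = (sin(θ)^2) + (0) = sin(θ)^2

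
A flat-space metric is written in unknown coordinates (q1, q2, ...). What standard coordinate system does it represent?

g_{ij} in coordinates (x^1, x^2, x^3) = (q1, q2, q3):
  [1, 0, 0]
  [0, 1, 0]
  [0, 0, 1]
All components are constant and the metric is the identity, i.e. orthonormal rectilinear coordinates.
Cartesian (3D) coordinates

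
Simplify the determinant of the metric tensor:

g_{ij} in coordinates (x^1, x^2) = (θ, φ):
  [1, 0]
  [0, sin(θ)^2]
For a 2×2 metric: det(g) = g_{11}·g_{22} - g_{12}·g_{21}
= (1)·(sin(θ)^2) - (0)·(0)
= sin(θ)^2 - 0
det(g) = sin(θ)^2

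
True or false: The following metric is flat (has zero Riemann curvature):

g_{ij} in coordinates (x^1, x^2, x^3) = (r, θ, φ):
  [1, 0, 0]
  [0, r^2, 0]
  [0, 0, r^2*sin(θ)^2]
Non-zero Christoffel symbols:
Γ^r_{θ θ} = -r
Γ^r_{φ φ} = -r*sin(θ)^2
Γ^θ_{r θ} = 1/r
Γ^θ_{φ φ} = -sin(2*θ)/2
Γ^φ_{r φ} = 1/r
Γ^φ_{θ φ} = 1/tan(θ)
Ricci tensor: R_{rr} = 0, R_{rθ} = 0, R_{rφ} = 0, R_{θθ} = 0, R_{θφ} = 0, R_{φφ} = 0
All R_{ij} vanish; in 3 dimensions the Riemann tensor is fully determined by the Ricci tensor, so R^i_{jkl} = 0: the metric is flat (curvilinear coordinates on flat space).
True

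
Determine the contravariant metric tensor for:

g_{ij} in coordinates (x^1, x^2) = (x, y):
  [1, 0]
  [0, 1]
The metric is diagonal, so g^{ij} is diagonal with entries 1/g_{ii}: diag(1, 1).
g^{ij}:
  [1, 0]
  [0, 1]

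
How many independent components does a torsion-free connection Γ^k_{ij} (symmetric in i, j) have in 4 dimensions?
Γ^k_{ij} has n choices for the upper index and n(n+1)/2 independent symmetric lower index pairs.
Total = 4 × 4×5/2 = 4 × 10 = 40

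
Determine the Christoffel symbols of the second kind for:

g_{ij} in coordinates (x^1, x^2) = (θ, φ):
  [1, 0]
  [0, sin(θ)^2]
Using Γ^k_{ij} = (1/2) g^{km} (∂_i g_{mj} + ∂_j g_{mi} - ∂_m g_{ij}); the metric is diagonal, so only the m = k term contributes.
Non-zero symbols (using the symmetry Γ^k_{ij} = Γ^k_{ji}):
Γ^θ_{φ φ} = (1/2) g^{θθ} (∂_φ g_{θφ} + ∂_φ g_{θφ} - ∂_θ g_{φφ}) = (1/2)(1)((0) + (0) - (sin(2*θ))) = -sin(2*θ)/2
Γ^φ_{θ φ} = (1/2) g^{φφ} (∂_θ g_{φφ} + ∂_φ g_{φθ} - ∂_φ g_{θφ}) = (1/2)(1/sin(θ)^2)((sin(2*θ)) + (0) - (0)) = 1/tan(θ)
All other Christoffel symbols are zero.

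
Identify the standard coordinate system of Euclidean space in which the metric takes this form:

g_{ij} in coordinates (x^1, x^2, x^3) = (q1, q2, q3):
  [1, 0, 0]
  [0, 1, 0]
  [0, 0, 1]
All components are constant and the metric is the identity, i.e. orthonormal rectilinear coordinates.
Cartesian (3D) coordinates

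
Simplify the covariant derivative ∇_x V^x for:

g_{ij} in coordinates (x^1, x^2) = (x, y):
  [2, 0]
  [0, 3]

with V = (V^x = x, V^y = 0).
All Christoffel symbols are zero.
∇_x V^x = ∂_x V^x + Γ^x_{x j} V^j
  = (1) + (0)(x) + (0)(0)
  = 1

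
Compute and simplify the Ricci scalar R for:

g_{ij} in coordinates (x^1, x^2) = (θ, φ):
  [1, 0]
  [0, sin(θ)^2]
Non-zero Christoffel symbols (Γ^k_{ij} = Γ^k_{ji}):
Γ^θ_{φ φ} = -sin(2*θ)/2
Γ^φ_{θ φ} = 1/tan(θ)
Ricci tensor (R_{ij} = R^k_{ikj}): R_{θθ} = 1, R_{θφ} = 0, R_{φφ} = sin(θ)^2
Inverse metric: g^{θθ} = 1, g^{φφ} = 1/sin(θ)^2
R = g^{ij} R_{ij} = (1)(1) + (1/sin(θ)^2)(sin(θ)^2) = 2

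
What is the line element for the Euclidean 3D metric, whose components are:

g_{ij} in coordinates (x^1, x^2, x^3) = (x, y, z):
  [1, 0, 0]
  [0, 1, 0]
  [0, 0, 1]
ds^2 = g_{ij} dx^i dx^j; only the non-zero components contribute.
ds^2 = dx^2 + dy^2 + dz^2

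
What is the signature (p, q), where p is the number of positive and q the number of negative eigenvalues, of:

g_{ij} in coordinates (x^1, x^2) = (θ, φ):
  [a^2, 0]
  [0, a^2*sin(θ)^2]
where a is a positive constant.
The metric is diagonal, so its eigenvalues are the diagonal entries: a^2, a^2*sin(θ)^2 (at a generic point, where coordinate-dependent entries are positive).
2 positive, 0 negative.
(2, 0) - Riemannian (positive definite)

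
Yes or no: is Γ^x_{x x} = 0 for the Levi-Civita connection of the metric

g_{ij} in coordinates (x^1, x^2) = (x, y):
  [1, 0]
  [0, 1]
Γ^x_{x x} = (1/2) g^{xx} (∂_x g_{xx} + ∂_x g_{xx} - ∂_x g_{xx}) = (1/2)(1)((0) + (0) - (0)) = 0
This equals the proposed value 0.
Yes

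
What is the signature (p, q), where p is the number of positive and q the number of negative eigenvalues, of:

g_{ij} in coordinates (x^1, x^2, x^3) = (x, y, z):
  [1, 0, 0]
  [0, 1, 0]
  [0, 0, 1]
The metric is diagonal, so its eigenvalues are the diagonal entries: 1, 1, 1 (at a generic point, where coordinate-dependent entries are positive).
3 positive, 0 negative.
(3, 0) - Riemannian (positive definite)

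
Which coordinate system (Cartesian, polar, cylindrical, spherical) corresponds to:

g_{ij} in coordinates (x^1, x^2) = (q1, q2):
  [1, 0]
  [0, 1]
All components are constant and the metric is the identity, i.e. orthonormal rectilinear coordinates.
Cartesian (2D) coordinates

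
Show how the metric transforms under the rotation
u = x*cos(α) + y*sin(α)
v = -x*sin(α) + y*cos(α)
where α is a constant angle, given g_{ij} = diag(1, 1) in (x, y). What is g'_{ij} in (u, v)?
Invert the transformation: x = u*cos(α) - v*sin(α), y = u*sin(α) + v*cos(α)
g'_{ij} = (∂x^k/∂x'^i)(∂x^l/∂x'^j) g_{kl}; with g_{kl} = δ_{kl} this is Σ_k (∂x^k/∂x'^i)(∂x^k/∂x'^j).
Jacobian: ∂x/∂u = cos(α), ∂x/∂v = -sin(α), ∂y/∂u = sin(α), ∂y/∂v = cos(α)
g'_{uu} = (cos(α))(cos(α)) + (sin(α))(sin(α)) = 1
g'_{uv} = (cos(α))(-sin(α)) + (sin(α))(cos(α)) = 0
g'_{vv} = (-sin(α))(-sin(α)) + (cos(α))(cos(α)) = 1
g'_{ij} = diag(1, 1)
The Euclidean metric is invariant under rotations.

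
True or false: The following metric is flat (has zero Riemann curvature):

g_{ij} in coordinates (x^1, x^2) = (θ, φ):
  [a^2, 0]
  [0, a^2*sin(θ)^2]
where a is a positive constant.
Non-zero Christoffel symbols:
Γ^θ_{φ φ} = -sin(2*θ)/2
Γ^φ_{θ φ} = 1/tan(θ)
Ricci tensor: R_{θθ} = 1, R_{θφ} = 0, R_{φφ} = sin(θ)^2
The Ricci tensor is non-zero, so the Riemann tensor is non-zero: not flat.
False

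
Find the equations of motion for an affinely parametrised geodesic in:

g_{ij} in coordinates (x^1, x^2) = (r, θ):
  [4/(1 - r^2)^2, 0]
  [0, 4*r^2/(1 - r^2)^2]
Geodesic equation: d^2x^k/dλ^2 + Γ^k_{ij} (dx^i/dλ)(dx^j/dλ) = 0.
Non-zero Christoffel symbols:
Γ^r_{r r} = 2*r/(1 - r^2)
Γ^r_{θ θ} = (r^3 + r)/(r^2 - 1)
Γ^θ_{r θ} = (-r^2 - 1)/(r^3 - r)
Substituting (the symmetric pair Γ^k_{ij}, Γ^k_{ji} combines into a factor 2):
d^2r/dλ^2 + (2*r/(1 - r^2)) (dr/dλ)^2 + ((r^3 + r)/(r^2 - 1)) (dθ/dλ)^2 = 0
d^2θ/dλ^2 + ((-2*r^2 - 2)/(r^3 - r)) (dr/dλ)(dθ/dλ) = 0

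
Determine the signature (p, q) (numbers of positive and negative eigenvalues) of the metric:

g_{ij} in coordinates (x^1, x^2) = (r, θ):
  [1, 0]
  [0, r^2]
The metric is diagonal, so its eigenvalues are the diagonal entries: 1, r^2 (at a generic point, where coordinate-dependent entries are positive).
2 positive, 0 negative.
(2, 0) - Riemannian (positive definite)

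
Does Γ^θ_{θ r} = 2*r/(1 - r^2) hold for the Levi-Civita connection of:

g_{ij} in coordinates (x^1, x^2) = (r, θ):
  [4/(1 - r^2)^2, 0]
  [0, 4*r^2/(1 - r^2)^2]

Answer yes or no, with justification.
Γ^θ_{θ r} = (1/2) g^{θθ} (∂_θ g_{θr} + ∂_r g_{θθ} - ∂_θ g_{θr}) = (1/2)((1 - r^2)^2/(4*r^2))((0) + (-8*(r^3 + r)/(r^2 - 1)^3) - (0)) = (-r^2 - 1)/(r^3 - r)
This differs from the proposed value 2*r/(1 - r^2).
No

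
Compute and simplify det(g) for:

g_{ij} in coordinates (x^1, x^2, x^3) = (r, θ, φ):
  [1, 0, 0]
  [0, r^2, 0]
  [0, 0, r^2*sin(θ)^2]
Diagonal metric: det(g) = g_{11}·g_{22}·g_{33}
= (1)·(r^2)·(r^2*sin(θ)^2)
det(g) = r^4*sin(θ)^2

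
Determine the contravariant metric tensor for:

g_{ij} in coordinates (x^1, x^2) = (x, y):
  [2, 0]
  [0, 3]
The metric is diagonal, so g^{ij} is diagonal with entries 1/g_{ii}: diag(1/2, 1/3).
g^{ij}:
  [1/2, 0]
  [0, 1/3]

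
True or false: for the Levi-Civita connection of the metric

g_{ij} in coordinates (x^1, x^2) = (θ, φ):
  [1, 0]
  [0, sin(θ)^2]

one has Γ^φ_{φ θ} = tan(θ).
Γ^φ_{φ θ} = (1/2) g^{φφ} (∂_φ g_{φθ} + ∂_θ g_{φφ} - ∂_φ g_{φθ}) = (1/2)(1/sin(θ)^2)((0) + (sin(2*θ)) - (0)) = 1/tan(θ)
This differs from the proposed value tan(θ).
False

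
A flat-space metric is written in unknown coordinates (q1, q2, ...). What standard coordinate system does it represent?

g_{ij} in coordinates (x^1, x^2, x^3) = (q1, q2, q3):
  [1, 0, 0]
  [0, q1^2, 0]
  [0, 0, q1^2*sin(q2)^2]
The line element ds^2 = dq1^2 + q1^2 dq2^2 + q1^2 sin(q2)^2 dq3^2 is dr^2 + r^2 dθ^2 + r^2 sin(θ)^2 dφ^2 with q1 = r, q2 = θ, q3 = φ.
spherical coordinates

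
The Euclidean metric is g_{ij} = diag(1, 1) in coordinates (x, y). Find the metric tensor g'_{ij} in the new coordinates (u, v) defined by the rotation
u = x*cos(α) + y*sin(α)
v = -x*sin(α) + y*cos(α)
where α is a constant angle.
Invert the transformation: x = u*cos(α) - v*sin(α), y = u*sin(α) + v*cos(α)
g'_{ij} = (∂x^k/∂x'^i)(∂x^l/∂x'^j) g_{kl}; with g_{kl} = δ_{kl} this is Σ_k (∂x^k/∂x'^i)(∂x^k/∂x'^j).
Jacobian: ∂x/∂u = cos(α), ∂x/∂v = -sin(α), ∂y/∂u = sin(α), ∂y/∂v = cos(α)
g'_{uu} = (cos(α))(cos(α)) + (sin(α))(sin(α)) = 1
g'_{uv} = (cos(α))(-sin(α)) + (sin(α))(cos(α)) = 0
g'_{vv} = (-sin(α))(-sin(α)) + (cos(α))(cos(α)) = 1
g'_{ij} = diag(1, 1)
The Euclidean metric is invariant under rotations.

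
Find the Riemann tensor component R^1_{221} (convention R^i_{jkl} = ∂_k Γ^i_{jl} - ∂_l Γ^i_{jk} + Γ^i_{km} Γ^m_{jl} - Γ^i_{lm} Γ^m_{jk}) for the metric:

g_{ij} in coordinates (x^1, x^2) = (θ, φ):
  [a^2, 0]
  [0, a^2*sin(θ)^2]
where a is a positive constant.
Non-zero Christoffel symbols (Γ^k_{ij} = Γ^k_{ji}):
Γ^θ_{φ φ} = -sin(2*θ)/2
Γ^φ_{θ φ} = 1/tan(θ)
R^θ_{φ φ θ} = ∂_φ Γ^θ_{φ θ} - ∂_θ Γ^θ_{φ φ} + Γ^θ_{φ m} Γ^m_{φ θ} - Γ^θ_{θ m} Γ^m_{φ φ}
  = (0) - (-cos(2*θ)) + (-cos(θ)^2) - (0) = -sin(θ)^2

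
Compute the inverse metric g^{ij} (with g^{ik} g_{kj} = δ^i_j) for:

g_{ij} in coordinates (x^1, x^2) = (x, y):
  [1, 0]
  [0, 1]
The metric is diagonal, so g^{ij} is diagonal with entries 1/g_{ii}: diag(1, 1).
g^{ij}:
  [1, 0]
  [0, 1]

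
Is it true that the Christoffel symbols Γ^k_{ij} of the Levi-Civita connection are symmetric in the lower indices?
The Levi-Civita connection is torsion-free, which is exactly Γ^k_{ij} = Γ^k_{ji}.
Yes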